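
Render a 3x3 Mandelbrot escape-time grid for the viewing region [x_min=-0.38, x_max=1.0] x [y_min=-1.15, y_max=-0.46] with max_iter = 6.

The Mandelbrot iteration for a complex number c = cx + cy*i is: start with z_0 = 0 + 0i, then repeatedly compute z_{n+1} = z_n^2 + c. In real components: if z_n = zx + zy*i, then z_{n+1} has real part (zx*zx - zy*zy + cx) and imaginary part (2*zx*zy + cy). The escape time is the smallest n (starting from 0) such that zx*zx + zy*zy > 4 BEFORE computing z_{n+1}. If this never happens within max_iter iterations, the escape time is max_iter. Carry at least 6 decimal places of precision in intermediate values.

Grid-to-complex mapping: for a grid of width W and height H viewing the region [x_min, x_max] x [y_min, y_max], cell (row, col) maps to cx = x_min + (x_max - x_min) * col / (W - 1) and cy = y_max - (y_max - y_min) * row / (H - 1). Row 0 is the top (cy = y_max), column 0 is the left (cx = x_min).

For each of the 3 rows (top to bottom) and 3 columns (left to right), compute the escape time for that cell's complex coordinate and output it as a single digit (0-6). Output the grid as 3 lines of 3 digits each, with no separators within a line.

(row=0, col=0): c = -0.3800 + -0.4600i → escape time 6
(row=0, col=1): c = 0.3100 + -0.4600i → escape time 6
(row=0, col=2): c = 1.0000 + -0.4600i → escape time 2
(row=1, col=0): c = -0.3800 + -0.8050i → escape time 6
(row=1, col=1): c = 0.3100 + -0.8050i → escape time 4
(row=1, col=2): c = 1.0000 + -0.8050i → escape time 2
(row=2, col=0): c = -0.3800 + -1.1500i → escape time 4
(row=2, col=1): c = 0.3100 + -1.1500i → escape time 2
(row=2, col=2): c = 1.0000 + -1.1500i → escape time 2

Answer: 662
642
422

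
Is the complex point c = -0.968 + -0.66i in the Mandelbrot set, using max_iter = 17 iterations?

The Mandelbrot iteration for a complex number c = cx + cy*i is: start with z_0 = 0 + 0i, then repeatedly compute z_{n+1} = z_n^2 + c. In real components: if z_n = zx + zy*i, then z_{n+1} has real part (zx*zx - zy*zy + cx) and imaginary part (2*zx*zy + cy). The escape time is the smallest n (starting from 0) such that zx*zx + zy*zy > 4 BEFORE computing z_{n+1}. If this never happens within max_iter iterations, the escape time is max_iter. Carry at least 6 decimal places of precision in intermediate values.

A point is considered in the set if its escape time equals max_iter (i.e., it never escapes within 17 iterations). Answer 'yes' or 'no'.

z_0 = 0 + 0i, c = -0.9680 + -0.6600i
Iter 1: z = -0.9680 + -0.6600i, |z|^2 = 1.3726
Iter 2: z = -0.4666 + 0.6178i, |z|^2 = 0.5993
Iter 3: z = -1.1319 + -1.2365i, |z|^2 = 2.8101
Iter 4: z = -1.2156 + 2.1392i, |z|^2 = 6.0537
Escaped at iteration 4

Answer: no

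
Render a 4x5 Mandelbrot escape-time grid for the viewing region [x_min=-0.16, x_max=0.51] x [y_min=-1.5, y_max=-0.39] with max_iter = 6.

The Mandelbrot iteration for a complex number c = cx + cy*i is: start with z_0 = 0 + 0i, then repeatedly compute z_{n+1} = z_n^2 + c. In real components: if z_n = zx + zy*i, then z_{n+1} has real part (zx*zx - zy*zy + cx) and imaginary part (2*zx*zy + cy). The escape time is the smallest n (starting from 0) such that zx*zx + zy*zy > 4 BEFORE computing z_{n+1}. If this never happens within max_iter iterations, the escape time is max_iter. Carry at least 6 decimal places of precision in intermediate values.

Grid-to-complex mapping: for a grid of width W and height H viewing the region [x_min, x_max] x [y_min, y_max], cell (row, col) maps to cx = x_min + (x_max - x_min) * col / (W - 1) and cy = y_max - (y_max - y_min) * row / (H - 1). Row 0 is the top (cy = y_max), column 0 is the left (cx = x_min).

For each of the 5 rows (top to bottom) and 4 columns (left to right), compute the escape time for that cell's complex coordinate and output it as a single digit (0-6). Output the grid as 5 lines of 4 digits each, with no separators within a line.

Answer: 6665
6664
6543
3322
2222

Derivation:
(row=0, col=0): c = -0.1600 + -0.3900i → escape time 6
(row=0, col=1): c = 0.0633 + -0.3900i → escape time 6
(row=0, col=2): c = 0.2867 + -0.3900i → escape time 6
(row=0, col=3): c = 0.5100 + -0.3900i → escape time 5
(row=1, col=0): c = -0.1600 + -0.6675i → escape time 6
(row=1, col=1): c = 0.0633 + -0.6675i → escape time 6
(row=1, col=2): c = 0.2867 + -0.6675i → escape time 6
(row=1, col=3): c = 0.5100 + -0.6675i → escape time 4
(row=2, col=0): c = -0.1600 + -0.9450i → escape time 6
(row=2, col=1): c = 0.0633 + -0.9450i → escape time 5
(row=2, col=2): c = 0.2867 + -0.9450i → escape time 4
(row=2, col=3): c = 0.5100 + -0.9450i → escape time 3
(row=3, col=0): c = -0.1600 + -1.2225i → escape time 3
(row=3, col=1): c = 0.0633 + -1.2225i → escape time 3
(row=3, col=2): c = 0.2867 + -1.2225i → escape time 2
(row=3, col=3): c = 0.5100 + -1.2225i → escape time 2
(row=4, col=0): c = -0.1600 + -1.5000i → escape time 2
(row=4, col=1): c = 0.0633 + -1.5000i → escape time 2
(row=4, col=2): c = 0.2867 + -1.5000i → escape time 2
(row=4, col=3): c = 0.5100 + -1.5000i → escape time 2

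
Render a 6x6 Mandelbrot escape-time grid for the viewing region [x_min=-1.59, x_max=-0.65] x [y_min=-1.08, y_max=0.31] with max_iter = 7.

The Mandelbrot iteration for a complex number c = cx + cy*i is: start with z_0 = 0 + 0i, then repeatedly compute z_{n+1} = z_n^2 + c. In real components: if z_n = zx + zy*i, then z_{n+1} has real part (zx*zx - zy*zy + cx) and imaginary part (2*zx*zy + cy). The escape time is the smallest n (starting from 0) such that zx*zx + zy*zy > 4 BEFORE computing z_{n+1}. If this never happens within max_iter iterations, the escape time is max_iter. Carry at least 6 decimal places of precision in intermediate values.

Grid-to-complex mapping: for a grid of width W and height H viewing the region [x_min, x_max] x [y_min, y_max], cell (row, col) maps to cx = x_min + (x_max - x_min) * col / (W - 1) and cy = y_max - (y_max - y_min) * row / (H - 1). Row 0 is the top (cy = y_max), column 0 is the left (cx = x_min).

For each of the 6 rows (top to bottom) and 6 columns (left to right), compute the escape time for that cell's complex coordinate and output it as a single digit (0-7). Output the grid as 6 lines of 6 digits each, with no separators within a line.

Answer: 457777
777777
557777
334567
333344
223333

Derivation:
(row=0, col=0): c = -1.5900 + 0.3100i → escape time 4
(row=0, col=1): c = -1.4020 + 0.3100i → escape time 5
(row=0, col=2): c = -1.2140 + 0.3100i → escape time 7
(row=0, col=3): c = -1.0260 + 0.3100i → escape time 7
(row=0, col=4): c = -0.8380 + 0.3100i → escape time 7
(row=0, col=5): c = -0.6500 + 0.3100i → escape time 7
(row=1, col=0): c = -1.5900 + 0.0320i → escape time 7
(row=1, col=1): c = -1.4020 + 0.0320i → escape time 7
(row=1, col=2): c = -1.2140 + 0.0320i → escape time 7
(row=1, col=3): c = -1.0260 + 0.0320i → escape time 7
(row=1, col=4): c = -0.8380 + 0.0320i → escape time 7
(row=1, col=5): c = -0.6500 + 0.0320i → escape time 7
(row=2, col=0): c = -1.5900 + -0.2460i → escape time 5
(row=2, col=1): c = -1.4020 + -0.2460i → escape time 5
(row=2, col=2): c = -1.2140 + -0.2460i → escape time 7
(row=2, col=3): c = -1.0260 + -0.2460i → escape time 7
(row=2, col=4): c = -0.8380 + -0.2460i → escape time 7
(row=2, col=5): c = -0.6500 + -0.2460i → escape time 7
(row=3, col=0): c = -1.5900 + -0.5240i → escape time 3
(row=3, col=1): c = -1.4020 + -0.5240i → escape time 3
(row=3, col=2): c = -1.2140 + -0.5240i → escape time 4
(row=3, col=3): c = -1.0260 + -0.5240i → escape time 5
(row=3, col=4): c = -0.8380 + -0.5240i → escape time 6
(row=3, col=5): c = -0.6500 + -0.5240i → escape time 7
(row=4, col=0): c = -1.5900 + -0.8020i → escape time 3
(row=4, col=1): c = -1.4020 + -0.8020i → escape time 3
(row=4, col=2): c = -1.2140 + -0.8020i → escape time 3
(row=4, col=3): c = -1.0260 + -0.8020i → escape time 3
(row=4, col=4): c = -0.8380 + -0.8020i → escape time 4
(row=4, col=5): c = -0.6500 + -0.8020i → escape time 4
(row=5, col=0): c = -1.5900 + -1.0800i → escape time 2
(row=5, col=1): c = -1.4020 + -1.0800i → escape time 2
(row=5, col=2): c = -1.2140 + -1.0800i → escape time 3
(row=5, col=3): c = -1.0260 + -1.0800i → escape time 3
(row=5, col=4): c = -0.8380 + -1.0800i → escape time 3
(row=5, col=5): c = -0.6500 + -1.0800i → escape time 3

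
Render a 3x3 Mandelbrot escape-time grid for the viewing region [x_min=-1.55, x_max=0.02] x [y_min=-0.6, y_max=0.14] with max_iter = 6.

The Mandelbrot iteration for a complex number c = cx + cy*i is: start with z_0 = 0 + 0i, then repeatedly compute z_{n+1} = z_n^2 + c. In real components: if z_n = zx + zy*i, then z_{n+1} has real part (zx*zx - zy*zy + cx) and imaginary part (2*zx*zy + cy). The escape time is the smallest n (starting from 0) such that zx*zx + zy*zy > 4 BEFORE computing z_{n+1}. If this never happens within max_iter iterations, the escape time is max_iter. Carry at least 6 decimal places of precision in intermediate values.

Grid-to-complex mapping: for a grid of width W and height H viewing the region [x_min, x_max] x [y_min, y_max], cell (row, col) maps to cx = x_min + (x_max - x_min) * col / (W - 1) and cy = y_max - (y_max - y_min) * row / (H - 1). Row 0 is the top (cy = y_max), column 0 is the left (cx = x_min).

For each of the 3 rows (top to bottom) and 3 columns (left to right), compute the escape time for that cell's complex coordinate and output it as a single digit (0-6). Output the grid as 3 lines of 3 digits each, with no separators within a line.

(row=0, col=0): c = -1.5500 + 0.1400i → escape time 6
(row=0, col=1): c = -0.7650 + 0.1400i → escape time 6
(row=0, col=2): c = 0.0200 + 0.1400i → escape time 6
(row=1, col=0): c = -1.5500 + -0.2300i → escape time 5
(row=1, col=1): c = -0.7650 + -0.2300i → escape time 6
(row=1, col=2): c = 0.0200 + -0.2300i → escape time 6
(row=2, col=0): c = -1.5500 + -0.6000i → escape time 3
(row=2, col=1): c = -0.7650 + -0.6000i → escape time 5
(row=2, col=2): c = 0.0200 + -0.6000i → escape time 6

Answer: 666
566
356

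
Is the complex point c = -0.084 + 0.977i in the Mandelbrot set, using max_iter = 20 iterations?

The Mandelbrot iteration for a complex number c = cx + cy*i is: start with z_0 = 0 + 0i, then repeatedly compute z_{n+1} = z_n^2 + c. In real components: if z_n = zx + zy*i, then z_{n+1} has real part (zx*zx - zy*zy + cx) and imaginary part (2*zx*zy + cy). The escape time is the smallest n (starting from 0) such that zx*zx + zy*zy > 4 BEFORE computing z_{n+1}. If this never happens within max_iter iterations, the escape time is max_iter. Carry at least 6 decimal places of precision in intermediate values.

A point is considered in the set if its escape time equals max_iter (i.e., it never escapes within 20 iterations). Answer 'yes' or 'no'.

Answer: no

Derivation:
z_0 = 0 + 0i, c = -0.0840 + 0.9770i
Iter 1: z = -0.0840 + 0.9770i, |z|^2 = 0.9616
Iter 2: z = -1.0315 + 0.8129i, |z|^2 = 1.7247
Iter 3: z = 0.3192 + -0.6999i, |z|^2 = 0.5917
Iter 4: z = -0.4720 + 0.5302i, |z|^2 = 0.5039
Iter 5: z = -0.1424 + 0.4765i, |z|^2 = 0.2473
Iter 6: z = -0.2908 + 0.8413i, |z|^2 = 0.7924
Iter 7: z = -0.7073 + 0.4877i, |z|^2 = 0.7381
Iter 8: z = 0.1784 + 0.2872i, |z|^2 = 0.1143
Iter 9: z = -0.1346 + 1.0795i, |z|^2 = 1.1834
Iter 10: z = -1.2311 + 0.6863i, |z|^2 = 1.9866
Iter 11: z = 0.9606 + -0.7129i, |z|^2 = 1.4309
Iter 12: z = 0.3305 + -0.3925i, |z|^2 = 0.2633
Iter 13: z = -0.1288 + 0.7175i, |z|^2 = 0.5315
Iter 14: z = -0.5823 + 0.7922i, |z|^2 = 0.9665
Iter 15: z = -0.3725 + 0.0545i, |z|^2 = 0.1417
Iter 16: z = 0.0518 + 0.9364i, |z|^2 = 0.8795
Iter 17: z = -0.9582 + 1.0739i, |z|^2 = 2.0714
Iter 18: z = -0.3193 + -1.0810i, |z|^2 = 1.2705
Iter 19: z = -1.1506 + 1.6673i, |z|^2 = 4.1037
Escaped at iteration 19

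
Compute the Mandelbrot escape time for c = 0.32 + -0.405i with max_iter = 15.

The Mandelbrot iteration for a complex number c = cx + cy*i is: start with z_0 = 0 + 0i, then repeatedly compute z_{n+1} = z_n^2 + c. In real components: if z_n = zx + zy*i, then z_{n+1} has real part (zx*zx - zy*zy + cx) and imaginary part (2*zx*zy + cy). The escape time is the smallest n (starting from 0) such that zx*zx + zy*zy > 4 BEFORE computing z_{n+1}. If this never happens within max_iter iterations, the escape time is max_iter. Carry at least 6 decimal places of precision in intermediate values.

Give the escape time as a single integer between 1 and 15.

Answer: 15

Derivation:
z_0 = 0 + 0i, c = 0.3200 + -0.4050i
Iter 1: z = 0.3200 + -0.4050i, |z|^2 = 0.2664
Iter 2: z = 0.2584 + -0.6642i, |z|^2 = 0.5079
Iter 3: z = -0.0544 + -0.7482i, |z|^2 = 0.5628
Iter 4: z = -0.2369 + -0.3236i, |z|^2 = 0.1608
Iter 5: z = 0.2714 + -0.2517i, |z|^2 = 0.1370
Iter 6: z = 0.3303 + -0.5416i, |z|^2 = 0.4025
Iter 7: z = 0.1357 + -0.7628i, |z|^2 = 0.6003
Iter 8: z = -0.2434 + -0.6121i, |z|^2 = 0.4339
Iter 9: z = 0.0046 + -0.1070i, |z|^2 = 0.0115
Iter 10: z = 0.3086 + -0.4060i, |z|^2 = 0.2600
Iter 11: z = 0.2504 + -0.6556i, |z|^2 = 0.4925
Iter 12: z = -0.0471 + -0.7333i, |z|^2 = 0.5399
Iter 13: z = -0.2155 + -0.3360i, |z|^2 = 0.1593
Iter 14: z = 0.2536 + -0.2602i, |z|^2 = 0.1320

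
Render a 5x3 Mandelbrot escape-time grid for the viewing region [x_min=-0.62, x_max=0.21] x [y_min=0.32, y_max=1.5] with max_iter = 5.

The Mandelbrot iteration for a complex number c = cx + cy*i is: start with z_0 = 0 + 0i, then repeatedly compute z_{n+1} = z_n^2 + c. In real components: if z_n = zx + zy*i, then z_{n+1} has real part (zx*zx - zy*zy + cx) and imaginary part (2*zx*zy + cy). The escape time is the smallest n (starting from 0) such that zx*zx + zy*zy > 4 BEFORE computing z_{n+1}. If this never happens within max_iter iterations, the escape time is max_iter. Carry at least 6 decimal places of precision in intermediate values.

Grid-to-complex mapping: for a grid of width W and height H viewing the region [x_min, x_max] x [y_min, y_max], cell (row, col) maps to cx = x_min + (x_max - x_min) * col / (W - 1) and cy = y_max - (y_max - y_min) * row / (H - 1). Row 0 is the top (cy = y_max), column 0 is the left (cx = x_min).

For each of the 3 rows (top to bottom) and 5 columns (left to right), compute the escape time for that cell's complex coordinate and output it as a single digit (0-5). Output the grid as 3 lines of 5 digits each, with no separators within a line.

(row=0, col=0): c = -0.6200 + 1.5000i → escape time 2
(row=0, col=1): c = -0.4125 + 1.5000i → escape time 2
(row=0, col=2): c = -0.2050 + 1.5000i → escape time 2
(row=0, col=3): c = 0.0025 + 1.5000i → escape time 2
(row=0, col=4): c = 0.2100 + 1.5000i → escape time 2
(row=1, col=0): c = -0.6200 + 0.9100i → escape time 4
(row=1, col=1): c = -0.4125 + 0.9100i → escape time 5
(row=1, col=2): c = -0.2050 + 0.9100i → escape time 5
(row=1, col=3): c = 0.0025 + 0.9100i → escape time 5
(row=1, col=4): c = 0.2100 + 0.9100i → escape time 4
(row=2, col=0): c = -0.6200 + 0.3200i → escape time 5
(row=2, col=1): c = -0.4125 + 0.3200i → escape time 5
(row=2, col=2): c = -0.2050 + 0.3200i → escape time 5
(row=2, col=3): c = 0.0025 + 0.3200i → escape time 5
(row=2, col=4): c = 0.2100 + 0.3200i → escape time 5

Answer: 22222
45554
55555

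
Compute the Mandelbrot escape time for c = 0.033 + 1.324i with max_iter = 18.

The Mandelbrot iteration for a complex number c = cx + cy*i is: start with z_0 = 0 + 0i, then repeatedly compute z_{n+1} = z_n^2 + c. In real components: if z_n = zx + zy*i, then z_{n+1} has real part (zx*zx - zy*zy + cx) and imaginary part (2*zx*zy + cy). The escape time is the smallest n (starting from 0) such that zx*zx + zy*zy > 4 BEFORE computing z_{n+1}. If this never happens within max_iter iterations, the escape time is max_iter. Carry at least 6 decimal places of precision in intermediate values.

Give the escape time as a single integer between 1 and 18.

z_0 = 0 + 0i, c = 0.0330 + 1.3240i
Iter 1: z = 0.0330 + 1.3240i, |z|^2 = 1.7541
Iter 2: z = -1.7189 + 1.4114i, |z|^2 = 4.9466
Escaped at iteration 2

Answer: 2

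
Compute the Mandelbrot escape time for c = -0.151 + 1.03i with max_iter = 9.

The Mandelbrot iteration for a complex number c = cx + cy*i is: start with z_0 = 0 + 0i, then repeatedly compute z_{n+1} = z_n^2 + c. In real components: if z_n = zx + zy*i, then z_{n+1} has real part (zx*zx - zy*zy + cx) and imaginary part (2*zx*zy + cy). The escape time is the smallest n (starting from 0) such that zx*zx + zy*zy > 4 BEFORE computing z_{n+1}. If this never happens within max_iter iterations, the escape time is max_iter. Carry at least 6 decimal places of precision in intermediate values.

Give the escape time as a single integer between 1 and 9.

Answer: 9

Derivation:
z_0 = 0 + 0i, c = -0.1510 + 1.0300i
Iter 1: z = -0.1510 + 1.0300i, |z|^2 = 1.0837
Iter 2: z = -1.1891 + 0.7189i, |z|^2 = 1.9308
Iter 3: z = 0.7461 + -0.6798i, |z|^2 = 1.0187
Iter 4: z = -0.0565 + 0.0157i, |z|^2 = 0.0034
Iter 5: z = -0.1481 + 1.0282i, |z|^2 = 1.0792
Iter 6: z = -1.1863 + 0.7255i, |z|^2 = 1.9338
Iter 7: z = 0.7300 + -0.6914i, |z|^2 = 1.0110
Iter 8: z = -0.0962 + 0.0205i, |z|^2 = 0.0097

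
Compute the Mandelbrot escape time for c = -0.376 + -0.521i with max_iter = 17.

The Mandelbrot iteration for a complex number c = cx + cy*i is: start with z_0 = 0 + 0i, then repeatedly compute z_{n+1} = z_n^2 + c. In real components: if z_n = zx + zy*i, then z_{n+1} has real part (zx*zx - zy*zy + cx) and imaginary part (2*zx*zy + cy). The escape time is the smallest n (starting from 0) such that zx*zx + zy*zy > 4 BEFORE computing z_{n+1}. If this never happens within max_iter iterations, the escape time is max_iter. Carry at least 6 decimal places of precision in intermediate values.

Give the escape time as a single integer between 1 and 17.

z_0 = 0 + 0i, c = -0.3760 + -0.5210i
Iter 1: z = -0.3760 + -0.5210i, |z|^2 = 0.4128
Iter 2: z = -0.5061 + -0.1292i, |z|^2 = 0.2728
Iter 3: z = -0.1366 + -0.3902i, |z|^2 = 0.1709
Iter 4: z = -0.5096 + -0.4144i, |z|^2 = 0.4314
Iter 5: z = -0.2880 + -0.0986i, |z|^2 = 0.0927
Iter 6: z = -0.3028 + -0.4642i, |z|^2 = 0.3071
Iter 7: z = -0.4998 + -0.2399i, |z|^2 = 0.3074
Iter 8: z = -0.1838 + -0.2812i, |z|^2 = 0.1128
Iter 9: z = -0.4213 + -0.4177i, |z|^2 = 0.3519
Iter 10: z = -0.3729 + -0.1691i, |z|^2 = 0.1677
Iter 11: z = -0.2655 + -0.3949i, |z|^2 = 0.2264
Iter 12: z = -0.4614 + -0.3113i, |z|^2 = 0.3098
Iter 13: z = -0.2600 + -0.2337i, |z|^2 = 0.1222
Iter 14: z = -0.3630 + -0.3995i, |z|^2 = 0.2914
Iter 15: z = -0.4038 + -0.2310i, |z|^2 = 0.2164
Iter 16: z = -0.2663 + -0.3345i, |z|^2 = 0.1828

Answer: 17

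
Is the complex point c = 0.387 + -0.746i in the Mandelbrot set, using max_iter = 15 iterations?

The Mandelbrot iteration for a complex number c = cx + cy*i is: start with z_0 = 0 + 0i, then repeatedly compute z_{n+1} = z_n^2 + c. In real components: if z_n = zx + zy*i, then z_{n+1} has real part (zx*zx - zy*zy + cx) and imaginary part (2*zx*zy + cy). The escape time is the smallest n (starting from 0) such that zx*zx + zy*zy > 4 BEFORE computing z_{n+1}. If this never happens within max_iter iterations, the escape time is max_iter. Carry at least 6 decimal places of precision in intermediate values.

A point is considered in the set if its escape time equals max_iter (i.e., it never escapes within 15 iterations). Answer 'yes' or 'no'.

z_0 = 0 + 0i, c = 0.3870 + -0.7460i
Iter 1: z = 0.3870 + -0.7460i, |z|^2 = 0.7063
Iter 2: z = -0.0197 + -1.3234i, |z|^2 = 1.7518
Iter 3: z = -1.3640 + -0.6937i, |z|^2 = 2.3418
Iter 4: z = 1.7663 + 1.1465i, |z|^2 = 4.4341
Escaped at iteration 4

Answer: no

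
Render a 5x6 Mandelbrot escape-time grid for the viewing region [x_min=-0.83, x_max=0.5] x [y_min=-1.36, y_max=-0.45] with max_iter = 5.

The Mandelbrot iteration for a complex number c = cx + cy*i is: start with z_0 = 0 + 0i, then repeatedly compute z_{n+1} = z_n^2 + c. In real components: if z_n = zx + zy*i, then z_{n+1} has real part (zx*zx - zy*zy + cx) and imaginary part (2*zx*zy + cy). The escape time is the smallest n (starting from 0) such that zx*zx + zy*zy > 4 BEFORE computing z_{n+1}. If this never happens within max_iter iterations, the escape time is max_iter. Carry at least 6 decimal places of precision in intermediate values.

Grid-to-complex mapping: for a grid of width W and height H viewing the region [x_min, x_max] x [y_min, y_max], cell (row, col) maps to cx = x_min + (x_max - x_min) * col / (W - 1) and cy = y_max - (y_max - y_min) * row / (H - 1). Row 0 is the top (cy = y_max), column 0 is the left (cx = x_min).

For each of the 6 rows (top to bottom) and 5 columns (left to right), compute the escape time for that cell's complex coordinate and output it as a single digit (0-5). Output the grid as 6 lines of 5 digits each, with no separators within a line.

Answer: 55555
55554
45553
34542
33432
22222

Derivation:
(row=0, col=0): c = -0.8300 + -0.4500i → escape time 5
(row=0, col=1): c = -0.4975 + -0.4500i → escape time 5
(row=0, col=2): c = -0.1650 + -0.4500i → escape time 5
(row=0, col=3): c = 0.1675 + -0.4500i → escape time 5
(row=0, col=4): c = 0.5000 + -0.4500i → escape time 5
(row=1, col=0): c = -0.8300 + -0.6320i → escape time 5
(row=1, col=1): c = -0.4975 + -0.6320i → escape time 5
(row=1, col=2): c = -0.1650 + -0.6320i → escape time 5
(row=1, col=3): c = 0.1675 + -0.6320i → escape time 5
(row=1, col=4): c = 0.5000 + -0.6320i → escape time 4
(row=2, col=0): c = -0.8300 + -0.8140i → escape time 4
(row=2, col=1): c = -0.4975 + -0.8140i → escape time 5
(row=2, col=2): c = -0.1650 + -0.8140i → escape time 5
(row=2, col=3): c = 0.1675 + -0.8140i → escape time 5
(row=2, col=4): c = 0.5000 + -0.8140i → escape time 3
(row=3, col=0): c = -0.8300 + -0.9960i → escape time 3
(row=3, col=1): c = -0.4975 + -0.9960i → escape time 4
(row=3, col=2): c = -0.1650 + -0.9960i → escape time 5
(row=3, col=3): c = 0.1675 + -0.9960i → escape time 4
(row=3, col=4): c = 0.5000 + -0.9960i → escape time 2
(row=4, col=0): c = -0.8300 + -1.1780i → escape time 3
(row=4, col=1): c = -0.4975 + -1.1780i → escape time 3
(row=4, col=2): c = -0.1650 + -1.1780i → escape time 4
(row=4, col=3): c = 0.1675 + -1.1780i → escape time 3
(row=4, col=4): c = 0.5000 + -1.1780i → escape time 2
(row=5, col=0): c = -0.8300 + -1.3600i → escape time 2
(row=5, col=1): c = -0.4975 + -1.3600i → escape time 2
(row=5, col=2): c = -0.1650 + -1.3600i → escape time 2
(row=5, col=3): c = 0.1675 + -1.3600i → escape time 2
(row=5, col=4): c = 0.5000 + -1.3600i → escape time 2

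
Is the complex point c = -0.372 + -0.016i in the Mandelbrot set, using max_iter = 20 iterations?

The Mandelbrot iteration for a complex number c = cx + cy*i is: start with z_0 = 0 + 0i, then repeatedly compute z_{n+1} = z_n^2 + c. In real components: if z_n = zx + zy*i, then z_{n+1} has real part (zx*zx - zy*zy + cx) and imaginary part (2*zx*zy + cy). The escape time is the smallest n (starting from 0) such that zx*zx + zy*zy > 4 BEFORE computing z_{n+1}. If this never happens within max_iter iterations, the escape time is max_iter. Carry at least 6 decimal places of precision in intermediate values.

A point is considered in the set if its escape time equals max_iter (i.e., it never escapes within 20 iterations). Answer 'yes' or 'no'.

z_0 = 0 + 0i, c = -0.3720 + -0.0160i
Iter 1: z = -0.3720 + -0.0160i, |z|^2 = 0.1386
Iter 2: z = -0.2339 + -0.0041i, |z|^2 = 0.0547
Iter 3: z = -0.3173 + -0.0141i, |z|^2 = 0.1009
Iter 4: z = -0.2715 + -0.0071i, |z|^2 = 0.0738
Iter 5: z = -0.2983 + -0.0122i, |z|^2 = 0.0892
Iter 6: z = -0.2831 + -0.0087i, |z|^2 = 0.0802
Iter 7: z = -0.2919 + -0.0110i, |z|^2 = 0.0853
Iter 8: z = -0.2869 + -0.0095i, |z|^2 = 0.0824
Iter 9: z = -0.2898 + -0.0105i, |z|^2 = 0.0841
Iter 10: z = -0.2881 + -0.0099i, |z|^2 = 0.0831
Iter 11: z = -0.2891 + -0.0103i, |z|^2 = 0.0837
Iter 12: z = -0.2885 + -0.0100i, |z|^2 = 0.0834
Iter 13: z = -0.2888 + -0.0102i, |z|^2 = 0.0835
Iter 14: z = -0.2887 + -0.0101i, |z|^2 = 0.0834
Iter 15: z = -0.2888 + -0.0102i, |z|^2 = 0.0835
Iter 16: z = -0.2887 + -0.0101i, |z|^2 = 0.0835
Iter 17: z = -0.2887 + -0.0102i, |z|^2 = 0.0835
Iter 18: z = -0.2887 + -0.0101i, |z|^2 = 0.0835
Iter 19: z = -0.2887 + -0.0101i, |z|^2 = 0.0835
Did not escape in 20 iterations → in set

Answer: yes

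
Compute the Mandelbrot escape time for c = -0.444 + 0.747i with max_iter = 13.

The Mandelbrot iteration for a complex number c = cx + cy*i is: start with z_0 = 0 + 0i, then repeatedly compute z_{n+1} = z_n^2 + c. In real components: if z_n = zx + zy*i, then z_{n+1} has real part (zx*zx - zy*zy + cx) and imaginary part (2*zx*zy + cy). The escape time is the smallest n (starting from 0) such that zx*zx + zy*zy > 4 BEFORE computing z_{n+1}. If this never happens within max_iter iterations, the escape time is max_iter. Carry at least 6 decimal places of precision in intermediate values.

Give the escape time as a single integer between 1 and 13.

Answer: 6

Derivation:
z_0 = 0 + 0i, c = -0.4440 + 0.7470i
Iter 1: z = -0.4440 + 0.7470i, |z|^2 = 0.7551
Iter 2: z = -0.8049 + 0.0837i, |z|^2 = 0.6548
Iter 3: z = 0.1968 + 0.6123i, |z|^2 = 0.4137
Iter 4: z = -0.7802 + 0.9880i, |z|^2 = 1.5849
Iter 5: z = -0.8115 + -0.7947i, |z|^2 = 1.2901
Iter 6: z = -0.4171 + 2.0369i, |z|^2 = 4.3227
Escaped at iteration 6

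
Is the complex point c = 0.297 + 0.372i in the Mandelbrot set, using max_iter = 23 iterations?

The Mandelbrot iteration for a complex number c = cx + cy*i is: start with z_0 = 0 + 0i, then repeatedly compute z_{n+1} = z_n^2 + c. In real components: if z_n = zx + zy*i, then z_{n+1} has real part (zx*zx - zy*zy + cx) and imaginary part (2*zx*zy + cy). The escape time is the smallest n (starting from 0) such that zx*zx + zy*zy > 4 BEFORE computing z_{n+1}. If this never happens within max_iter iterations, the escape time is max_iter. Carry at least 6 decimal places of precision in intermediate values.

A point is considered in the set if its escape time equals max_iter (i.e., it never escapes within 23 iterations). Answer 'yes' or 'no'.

Answer: yes

Derivation:
z_0 = 0 + 0i, c = 0.2970 + 0.3720i
Iter 1: z = 0.2970 + 0.3720i, |z|^2 = 0.2266
Iter 2: z = 0.2468 + 0.5930i, |z|^2 = 0.4125
Iter 3: z = 0.0063 + 0.6647i, |z|^2 = 0.4419
Iter 4: z = -0.1448 + 0.3804i, |z|^2 = 0.1657
Iter 5: z = 0.1733 + 0.2618i, |z|^2 = 0.0986
Iter 6: z = 0.2585 + 0.4627i, |z|^2 = 0.2809
Iter 7: z = 0.1497 + 0.6112i, |z|^2 = 0.3960
Iter 8: z = -0.0542 + 0.5550i, |z|^2 = 0.3109
Iter 9: z = -0.0081 + 0.3119i, |z|^2 = 0.0973
Iter 10: z = 0.1998 + 0.3670i, |z|^2 = 0.1746
Iter 11: z = 0.2023 + 0.5186i, |z|^2 = 0.3099
Iter 12: z = 0.0689 + 0.5818i, |z|^2 = 0.3432
Iter 13: z = -0.0367 + 0.4522i, |z|^2 = 0.2058
Iter 14: z = 0.0939 + 0.3388i, |z|^2 = 0.1236
Iter 15: z = 0.1910 + 0.4356i, |z|^2 = 0.2262
Iter 16: z = 0.1437 + 0.5384i, |z|^2 = 0.3106
Iter 17: z = 0.0278 + 0.5268i, |z|^2 = 0.2783
Iter 18: z = 0.0203 + 0.4012i, |z|^2 = 0.1614
Iter 19: z = 0.1364 + 0.3883i, |z|^2 = 0.1694
Iter 20: z = 0.1649 + 0.4779i, |z|^2 = 0.2556
Iter 21: z = 0.0958 + 0.5296i, |z|^2 = 0.2896
Iter 22: z = 0.0257 + 0.4734i, |z|^2 = 0.2248
Did not escape in 23 iterations → in set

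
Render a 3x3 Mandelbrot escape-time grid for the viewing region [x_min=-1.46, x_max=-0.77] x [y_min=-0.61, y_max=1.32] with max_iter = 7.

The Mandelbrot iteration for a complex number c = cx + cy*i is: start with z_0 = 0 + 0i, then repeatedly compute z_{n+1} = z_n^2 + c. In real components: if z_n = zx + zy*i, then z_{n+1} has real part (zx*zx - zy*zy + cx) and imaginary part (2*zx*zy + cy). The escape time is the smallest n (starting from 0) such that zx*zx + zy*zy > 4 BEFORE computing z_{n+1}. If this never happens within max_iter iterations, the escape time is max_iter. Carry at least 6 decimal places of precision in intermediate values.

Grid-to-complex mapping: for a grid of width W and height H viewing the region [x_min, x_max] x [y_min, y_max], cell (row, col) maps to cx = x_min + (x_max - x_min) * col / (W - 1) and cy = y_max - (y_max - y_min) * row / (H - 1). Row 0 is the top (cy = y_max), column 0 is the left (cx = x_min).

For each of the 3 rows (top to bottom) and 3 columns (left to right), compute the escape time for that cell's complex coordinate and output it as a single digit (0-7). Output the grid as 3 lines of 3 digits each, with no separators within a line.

(row=0, col=0): c = -1.4600 + 1.3200i → escape time 2
(row=0, col=1): c = -1.1150 + 1.3200i → escape time 2
(row=0, col=2): c = -0.7700 + 1.3200i → escape time 2
(row=1, col=0): c = -1.4600 + 0.3550i → escape time 5
(row=1, col=1): c = -1.1150 + 0.3550i → escape time 7
(row=1, col=2): c = -0.7700 + 0.3550i → escape time 7
(row=2, col=0): c = -1.4600 + -0.6100i → escape time 3
(row=2, col=1): c = -1.1150 + -0.6100i → escape time 4
(row=2, col=2): c = -0.7700 + -0.6100i → escape time 5

Answer: 222
577
345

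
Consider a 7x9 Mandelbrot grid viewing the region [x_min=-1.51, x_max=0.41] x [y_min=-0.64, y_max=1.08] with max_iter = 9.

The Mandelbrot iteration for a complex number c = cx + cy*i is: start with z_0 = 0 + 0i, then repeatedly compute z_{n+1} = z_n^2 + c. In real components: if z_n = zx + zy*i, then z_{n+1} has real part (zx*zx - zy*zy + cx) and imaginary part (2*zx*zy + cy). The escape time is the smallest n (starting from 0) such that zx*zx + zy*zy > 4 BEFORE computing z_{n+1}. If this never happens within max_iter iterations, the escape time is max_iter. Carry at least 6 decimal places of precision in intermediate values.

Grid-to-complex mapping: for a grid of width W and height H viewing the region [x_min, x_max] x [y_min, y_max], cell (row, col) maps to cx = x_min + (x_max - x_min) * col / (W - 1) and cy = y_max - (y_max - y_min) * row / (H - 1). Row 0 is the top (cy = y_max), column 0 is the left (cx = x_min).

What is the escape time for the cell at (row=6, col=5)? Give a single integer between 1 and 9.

z_0 = 0 + 0i, c = 0.0900 + -0.2100i
Iter 1: z = 0.0900 + -0.2100i, |z|^2 = 0.0522
Iter 2: z = 0.0540 + -0.2478i, |z|^2 = 0.0643
Iter 3: z = 0.0315 + -0.2368i, |z|^2 = 0.0570
Iter 4: z = 0.0349 + -0.2249i, |z|^2 = 0.0518
Iter 5: z = 0.0406 + -0.2257i, |z|^2 = 0.0526
Iter 6: z = 0.0407 + -0.2283i, |z|^2 = 0.0538
Iter 7: z = 0.0395 + -0.2286i, |z|^2 = 0.0538
Iter 8: z = 0.0393 + -0.2281i, |z|^2 = 0.0536

Answer: 9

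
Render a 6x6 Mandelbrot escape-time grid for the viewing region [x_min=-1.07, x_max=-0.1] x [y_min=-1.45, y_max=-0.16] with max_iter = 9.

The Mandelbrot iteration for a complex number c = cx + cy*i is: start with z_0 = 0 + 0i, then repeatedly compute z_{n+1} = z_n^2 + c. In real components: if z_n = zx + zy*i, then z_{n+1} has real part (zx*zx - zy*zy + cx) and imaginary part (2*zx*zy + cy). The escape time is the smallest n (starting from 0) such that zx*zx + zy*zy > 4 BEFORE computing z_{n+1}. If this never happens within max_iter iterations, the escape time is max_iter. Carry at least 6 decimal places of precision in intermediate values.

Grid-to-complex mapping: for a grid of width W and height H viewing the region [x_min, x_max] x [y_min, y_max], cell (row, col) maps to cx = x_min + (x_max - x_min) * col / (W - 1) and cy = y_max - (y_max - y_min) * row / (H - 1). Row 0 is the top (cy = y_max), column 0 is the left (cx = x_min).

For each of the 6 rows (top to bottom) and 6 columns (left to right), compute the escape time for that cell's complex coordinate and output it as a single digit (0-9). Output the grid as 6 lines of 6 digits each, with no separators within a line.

Answer: 999999
679999
446999
334459
333333
222222

Derivation:
(row=0, col=0): c = -1.0700 + -0.1600i → escape time 9
(row=0, col=1): c = -0.8760 + -0.1600i → escape time 9
(row=0, col=2): c = -0.6820 + -0.1600i → escape time 9
(row=0, col=3): c = -0.4880 + -0.1600i → escape time 9
(row=0, col=4): c = -0.2940 + -0.1600i → escape time 9
(row=0, col=5): c = -0.1000 + -0.1600i → escape time 9
(row=1, col=0): c = -1.0700 + -0.4180i → escape time 6
(row=1, col=1): c = -0.8760 + -0.4180i → escape time 7
(row=1, col=2): c = -0.6820 + -0.4180i → escape time 9
(row=1, col=3): c = -0.4880 + -0.4180i → escape time 9
(row=1, col=4): c = -0.2940 + -0.4180i → escape time 9
(row=1, col=5): c = -0.1000 + -0.4180i → escape time 9
(row=2, col=0): c = -1.0700 + -0.6760i → escape time 4
(row=2, col=1): c = -0.8760 + -0.6760i → escape time 4
(row=2, col=2): c = -0.6820 + -0.6760i → escape time 6
(row=2, col=3): c = -0.4880 + -0.6760i → escape time 9
(row=2, col=4): c = -0.2940 + -0.6760i → escape time 9
(row=2, col=5): c = -0.1000 + -0.6760i → escape time 9
(row=3, col=0): c = -1.0700 + -0.9340i → escape time 3
(row=3, col=1): c = -0.8760 + -0.9340i → escape time 3
(row=3, col=2): c = -0.6820 + -0.9340i → escape time 4
(row=3, col=3): c = -0.4880 + -0.9340i → escape time 4
(row=3, col=4): c = -0.2940 + -0.9340i → escape time 5
(row=3, col=5): c = -0.1000 + -0.9340i → escape time 9
(row=4, col=0): c = -1.0700 + -1.1920i → escape time 3
(row=4, col=1): c = -0.8760 + -1.1920i → escape time 3
(row=4, col=2): c = -0.6820 + -1.1920i → escape time 3
(row=4, col=3): c = -0.4880 + -1.1920i → escape time 3
(row=4, col=4): c = -0.2940 + -1.1920i → escape time 3
(row=4, col=5): c = -0.1000 + -1.1920i → escape time 3
(row=5, col=0): c = -1.0700 + -1.4500i → escape time 2
(row=5, col=1): c = -0.8760 + -1.4500i → escape time 2
(row=5, col=2): c = -0.6820 + -1.4500i → escape time 2
(row=5, col=3): c = -0.4880 + -1.4500i → escape time 2
(row=5, col=4): c = -0.2940 + -1.4500i → escape time 2
(row=5, col=5): c = -0.1000 + -1.4500i → escape time 2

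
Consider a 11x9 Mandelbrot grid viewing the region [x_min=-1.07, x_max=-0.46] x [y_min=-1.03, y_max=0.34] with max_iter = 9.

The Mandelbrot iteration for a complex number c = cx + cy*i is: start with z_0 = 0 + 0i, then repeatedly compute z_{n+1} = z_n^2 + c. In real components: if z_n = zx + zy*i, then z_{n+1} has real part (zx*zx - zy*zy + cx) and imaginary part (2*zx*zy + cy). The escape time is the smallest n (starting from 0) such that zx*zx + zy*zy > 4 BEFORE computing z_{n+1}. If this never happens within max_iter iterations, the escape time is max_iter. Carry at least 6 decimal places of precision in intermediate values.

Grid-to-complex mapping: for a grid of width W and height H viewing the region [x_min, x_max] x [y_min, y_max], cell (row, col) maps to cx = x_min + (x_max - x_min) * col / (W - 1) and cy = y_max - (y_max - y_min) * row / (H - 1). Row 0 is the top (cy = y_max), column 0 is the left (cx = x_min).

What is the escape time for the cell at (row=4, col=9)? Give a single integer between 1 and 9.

z_0 = 0 + 0i, c = -0.5210 + -0.3450i
Iter 1: z = -0.5210 + -0.3450i, |z|^2 = 0.3905
Iter 2: z = -0.3686 + 0.0145i, |z|^2 = 0.1361
Iter 3: z = -0.3854 + -0.3557i, |z|^2 = 0.2750
Iter 4: z = -0.4990 + -0.0709i, |z|^2 = 0.2540
Iter 5: z = -0.2770 + -0.2743i, |z|^2 = 0.1520
Iter 6: z = -0.5195 + -0.1930i, |z|^2 = 0.3071
Iter 7: z = -0.2884 + -0.1444i, |z|^2 = 0.1040
Iter 8: z = -0.4587 + -0.2617i, |z|^2 = 0.2789

Answer: 9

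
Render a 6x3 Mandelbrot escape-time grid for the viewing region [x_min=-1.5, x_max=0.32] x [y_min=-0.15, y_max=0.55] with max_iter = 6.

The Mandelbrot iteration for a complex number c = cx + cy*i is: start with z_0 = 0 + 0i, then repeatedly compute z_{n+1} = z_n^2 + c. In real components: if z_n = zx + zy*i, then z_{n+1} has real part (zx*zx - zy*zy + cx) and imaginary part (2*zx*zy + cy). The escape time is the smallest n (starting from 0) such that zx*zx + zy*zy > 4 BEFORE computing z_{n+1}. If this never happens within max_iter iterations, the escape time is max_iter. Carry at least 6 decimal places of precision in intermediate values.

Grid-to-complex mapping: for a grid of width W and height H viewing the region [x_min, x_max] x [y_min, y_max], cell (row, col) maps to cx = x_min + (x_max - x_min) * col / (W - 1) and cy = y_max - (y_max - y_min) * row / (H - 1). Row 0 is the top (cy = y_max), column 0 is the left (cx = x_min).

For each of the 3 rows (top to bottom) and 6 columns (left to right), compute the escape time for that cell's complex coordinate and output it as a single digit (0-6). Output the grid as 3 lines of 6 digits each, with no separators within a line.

Answer: 346666
566666
666666

Derivation:
(row=0, col=0): c = -1.5000 + 0.5500i → escape time 3
(row=0, col=1): c = -1.1360 + 0.5500i → escape time 4
(row=0, col=2): c = -0.7720 + 0.5500i → escape time 6
(row=0, col=3): c = -0.4080 + 0.5500i → escape time 6
(row=0, col=4): c = -0.0440 + 0.5500i → escape time 6
(row=0, col=5): c = 0.3200 + 0.5500i → escape time 6
(row=1, col=0): c = -1.5000 + 0.2000i → escape time 5
(row=1, col=1): c = -1.1360 + 0.2000i → escape time 6
(row=1, col=2): c = -0.7720 + 0.2000i → escape time 6
(row=1, col=3): c = -0.4080 + 0.2000i → escape time 6
(row=1, col=4): c = -0.0440 + 0.2000i → escape time 6
(row=1, col=5): c = 0.3200 + 0.2000i → escape time 6
(row=2, col=0): c = -1.5000 + -0.1500i → escape time 6
(row=2, col=1): c = -1.1360 + -0.1500i → escape time 6
(row=2, col=2): c = -0.7720 + -0.1500i → escape time 6
(row=2, col=3): c = -0.4080 + -0.1500i → escape time 6
(row=2, col=4): c = -0.0440 + -0.1500i → escape time 6
(row=2, col=5): c = 0.3200 + -0.1500i → escape time 6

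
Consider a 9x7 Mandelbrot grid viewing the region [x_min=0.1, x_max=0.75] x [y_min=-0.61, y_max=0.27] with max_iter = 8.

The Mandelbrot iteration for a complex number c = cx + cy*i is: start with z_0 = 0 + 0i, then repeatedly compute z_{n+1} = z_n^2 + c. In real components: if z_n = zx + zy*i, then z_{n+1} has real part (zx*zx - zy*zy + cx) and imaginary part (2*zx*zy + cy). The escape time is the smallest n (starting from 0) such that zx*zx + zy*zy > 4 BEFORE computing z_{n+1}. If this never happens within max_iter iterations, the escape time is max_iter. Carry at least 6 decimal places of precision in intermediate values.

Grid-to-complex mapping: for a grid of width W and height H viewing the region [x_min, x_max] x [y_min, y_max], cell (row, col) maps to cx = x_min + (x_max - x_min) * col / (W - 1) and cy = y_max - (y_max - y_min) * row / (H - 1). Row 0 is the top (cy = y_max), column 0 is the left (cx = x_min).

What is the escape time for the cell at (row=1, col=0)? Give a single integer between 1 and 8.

z_0 = 0 + 0i, c = 0.1000 + 0.1233i
Iter 1: z = 0.1000 + 0.1233i, |z|^2 = 0.0252
Iter 2: z = 0.0948 + 0.1480i, |z|^2 = 0.0309
Iter 3: z = 0.0871 + 0.1514i, |z|^2 = 0.0305
Iter 4: z = 0.0847 + 0.1497i, |z|^2 = 0.0296
Iter 5: z = 0.0848 + 0.1487i, |z|^2 = 0.0293
Iter 6: z = 0.0851 + 0.1485i, |z|^2 = 0.0293
Iter 7: z = 0.0852 + 0.1486i, |z|^2 = 0.0293

Answer: 8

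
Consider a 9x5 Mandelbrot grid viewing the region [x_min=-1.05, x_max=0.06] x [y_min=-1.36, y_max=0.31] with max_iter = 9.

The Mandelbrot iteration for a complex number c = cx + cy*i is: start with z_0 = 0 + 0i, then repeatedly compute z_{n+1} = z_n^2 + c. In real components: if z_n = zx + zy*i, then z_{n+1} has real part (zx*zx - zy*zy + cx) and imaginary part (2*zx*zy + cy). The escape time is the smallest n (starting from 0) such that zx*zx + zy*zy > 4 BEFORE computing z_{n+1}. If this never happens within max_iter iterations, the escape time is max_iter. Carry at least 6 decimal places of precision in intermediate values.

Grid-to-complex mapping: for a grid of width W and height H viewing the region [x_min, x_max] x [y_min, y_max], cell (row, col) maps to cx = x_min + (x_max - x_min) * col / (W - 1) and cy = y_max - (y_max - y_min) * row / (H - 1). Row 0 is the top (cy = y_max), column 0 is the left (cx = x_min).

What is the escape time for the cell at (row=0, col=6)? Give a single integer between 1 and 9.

z_0 = 0 + 0i, c = -0.2175 + 0.3100i
Iter 1: z = -0.2175 + 0.3100i, |z|^2 = 0.1434
Iter 2: z = -0.2663 + 0.1751i, |z|^2 = 0.1016
Iter 3: z = -0.1773 + 0.2167i, |z|^2 = 0.0784
Iter 4: z = -0.2330 + 0.2332i, |z|^2 = 0.1087
Iter 5: z = -0.2176 + 0.2013i, |z|^2 = 0.0879
Iter 6: z = -0.2107 + 0.2224i, |z|^2 = 0.0939
Iter 7: z = -0.2226 + 0.2163i, |z|^2 = 0.0963
Iter 8: z = -0.2147 + 0.2137i, |z|^2 = 0.0918

Answer: 9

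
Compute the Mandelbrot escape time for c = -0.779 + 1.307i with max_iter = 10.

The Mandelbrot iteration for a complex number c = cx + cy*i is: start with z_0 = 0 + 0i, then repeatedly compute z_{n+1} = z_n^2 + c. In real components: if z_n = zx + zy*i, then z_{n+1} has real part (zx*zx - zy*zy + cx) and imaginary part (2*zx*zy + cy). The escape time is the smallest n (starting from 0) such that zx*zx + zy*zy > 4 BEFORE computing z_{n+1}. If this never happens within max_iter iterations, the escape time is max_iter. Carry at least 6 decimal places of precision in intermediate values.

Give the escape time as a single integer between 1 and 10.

Answer: 2

Derivation:
z_0 = 0 + 0i, c = -0.7790 + 1.3070i
Iter 1: z = -0.7790 + 1.3070i, |z|^2 = 2.3151
Iter 2: z = -1.8804 + -0.7293i, |z|^2 = 4.0678
Escaped at iteration 2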